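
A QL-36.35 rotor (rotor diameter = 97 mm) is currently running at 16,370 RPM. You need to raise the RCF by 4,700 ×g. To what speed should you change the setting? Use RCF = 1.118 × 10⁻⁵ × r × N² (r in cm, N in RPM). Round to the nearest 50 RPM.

N₂ ≈ 18850 RPM

r = 97 mm / 2 = 48.5 mm = 4.85 cm
Current RCF = 1.118 × 10⁻⁵ × 4.85 × (16370)² = 1.118 × 10⁻⁵ × 4.85 × 267,976,900 ≈ 14,530.5 × g
Target RCF = 14,530.5 + 4,700 = 19,230.5 × g
N² = 19,230.5 / (5.4223 × 10⁻⁵) = 354,655,773
N ≈ √354,655,773 ≈ 18,832.3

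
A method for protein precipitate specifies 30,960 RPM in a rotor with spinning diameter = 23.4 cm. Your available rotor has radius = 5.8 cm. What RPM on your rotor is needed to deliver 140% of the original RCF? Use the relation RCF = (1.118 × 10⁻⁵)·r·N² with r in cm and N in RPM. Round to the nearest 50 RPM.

Original rotor: r = 23.4 / 2 = 11.7 cm
RCF_original = 1.118 × 10⁻⁵ × 11.7 × (30960)² = 1.118 × 10⁻⁵ × 11.7 × 958,521,600 ≈ 125,380.4 × g
Target RCF = 1.4 × 125,380.4 ≈ 175,532.6 × g
175,532.6 = 1.118 × 10⁻⁵ × 5.8 × N²
N² = 175,532.6 / (6.4844 × 10⁻⁵) = 2,706,998,334
N ≈ √2,706,998,334 ≈ 52,028.8

52050 RPM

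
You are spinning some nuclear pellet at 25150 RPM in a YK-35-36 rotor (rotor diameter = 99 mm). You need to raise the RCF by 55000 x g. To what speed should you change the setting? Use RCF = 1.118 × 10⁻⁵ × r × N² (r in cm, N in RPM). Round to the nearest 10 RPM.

r = 99 mm / 2 = 49.5 mm = 4.95 cm
Current RCF = 1.118 × 10⁻⁵ × 4.95 × (25150)² = 1.118 × 10⁻⁵ × 4.95 × 632,522,500 ≈ 35,004.4 × g
Target RCF = 35,004.4 + 55,000 = 90,004.4 × g
N² = 90,004.4 / (5.5341 × 10⁻⁵) = 1,626,360,203
N ≈ √1,626,360,203 ≈ 40,328.2

40330 RPM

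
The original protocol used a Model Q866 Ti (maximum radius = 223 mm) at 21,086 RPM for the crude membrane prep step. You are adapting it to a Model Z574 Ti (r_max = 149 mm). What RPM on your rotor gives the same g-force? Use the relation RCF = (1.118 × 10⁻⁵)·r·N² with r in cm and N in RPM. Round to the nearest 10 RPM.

≈ 25800 RPM

Original rotor: r = 223 mm = 22.3 cm
RCF = 1.118 × 10⁻⁵ × r × N²
RCF_original = 1.118 × 10⁻⁵ × 22.3 × (21086)² = 1.118 × 10⁻⁵ × 22.3 × 444,619,396 ≈ 110,849.8 × g
Your rotor: r = 149 mm = 14.9 cm
110,849.8 = 1.118 × 10⁻⁵ × 14.9 × N²
N² = 110,849.8 / (16.6582 × 10⁻⁵) = 665,436,842
N ≈ √665,436,842 ≈ 25,796.1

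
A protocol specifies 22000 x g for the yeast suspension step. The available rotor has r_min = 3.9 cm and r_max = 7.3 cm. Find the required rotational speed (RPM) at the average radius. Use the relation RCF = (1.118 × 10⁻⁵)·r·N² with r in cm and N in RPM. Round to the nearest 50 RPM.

≈ 18750 RPM

r_avg = (3.9 + 7.3) / 2 = 5.6 cm
RCF = 1.118 × 10⁻⁵ × r × N²
22,000 = 1.118 × 10⁻⁵ × 5.6 × N²
N² = 22,000 / (6.2608 × 10⁻⁵) = 351,392,793
N ≈ √351,392,793 ≈ 18,745.5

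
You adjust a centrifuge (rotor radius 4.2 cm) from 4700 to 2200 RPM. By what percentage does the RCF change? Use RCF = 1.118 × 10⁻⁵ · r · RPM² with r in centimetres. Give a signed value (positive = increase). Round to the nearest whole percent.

RCF ∝ N², so the ratio is (2200/4700)² = (0.468085)² = 0.2191.
Change = 0.2191 − 1 = -0.7809 → -78.1%.

-78%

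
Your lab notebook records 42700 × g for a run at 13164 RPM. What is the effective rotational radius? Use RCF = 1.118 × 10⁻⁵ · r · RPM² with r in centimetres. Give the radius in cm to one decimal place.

RCF = 1.118 × 10⁻⁵ × r × N²
42700 = 1.118 × 10⁻⁵ × r × (13164)²
r = 42700 / (1.118 × 10⁻⁵ × 173,290,896) = 42700 / 1937.392 ≈ 22.040 cm

22.0 cm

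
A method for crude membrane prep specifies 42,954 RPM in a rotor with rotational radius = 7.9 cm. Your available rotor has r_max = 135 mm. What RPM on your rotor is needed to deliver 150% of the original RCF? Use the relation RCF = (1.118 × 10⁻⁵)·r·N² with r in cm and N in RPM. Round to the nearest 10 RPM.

RCF_original = 1.118 × 10⁻⁵ × 7.9 × (42954)² = 1.118 × 10⁻⁵ × 7.9 × 1,845,046,116 ≈ 162,958.2 × g
Target RCF = 1.5 × 162,958.2 ≈ 244,437.3 × g
Your rotor: r = 135 mm = 13.5 cm
244,437.3 = 1.118 × 10⁻⁵ × 13.5 × N²
N² = 244,437.3 / (15.093 × 10⁻⁵) = 1,619,540,847
N ≈ √1,619,540,847 ≈ 40,243.5

40240 RPM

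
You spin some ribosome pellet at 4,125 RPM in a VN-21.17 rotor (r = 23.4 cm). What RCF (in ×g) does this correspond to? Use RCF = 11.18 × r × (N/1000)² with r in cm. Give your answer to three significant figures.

4450 ×g

RCF = 11.18 × r × (N/1000)²
RCF = 11.18 × 23.4 × (4.125)² = 11.18 × 23.4 × 17.015625 ≈ 4,451.5 × g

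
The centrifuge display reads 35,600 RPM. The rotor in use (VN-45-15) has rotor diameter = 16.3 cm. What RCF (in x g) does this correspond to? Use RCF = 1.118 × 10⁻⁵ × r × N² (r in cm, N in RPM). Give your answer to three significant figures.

≈ 115000 x g

r = 16.3 / 2 = 8.15 cm
RCF = 1.118 × 10⁻⁵ × 8.15 × (35600)² = 1.118 × 10⁻⁵ × 8.15 × 1,267,360,000 ≈ 115,478 × g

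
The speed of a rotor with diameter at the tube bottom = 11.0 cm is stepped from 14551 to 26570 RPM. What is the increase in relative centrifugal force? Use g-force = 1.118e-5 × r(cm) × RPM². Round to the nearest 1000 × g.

r = 11.0 / 2 = 5.5 cm
RCF₁ = 1.118 × 10⁻⁵ × 5.5 × (14551)² = 1.118 × 10⁻⁵ × 5.5 × 211,731,601 ≈ 13,019.4 × g
RCF₂ = 1.118 × 10⁻⁵ × 5.5 × (26570)² = 1.118 × 10⁻⁵ × 5.5 × 705,964,900 ≈ 43,409.8 × g
Increase = 43,409.8 − 13,019.4 = 30,390.4

≈ 30000 x g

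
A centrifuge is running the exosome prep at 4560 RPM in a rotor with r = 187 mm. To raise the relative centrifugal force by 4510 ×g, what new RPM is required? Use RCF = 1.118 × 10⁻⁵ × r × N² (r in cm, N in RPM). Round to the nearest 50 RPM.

r = 187 mm = 18.7 cm
Current RCF = 1.118 × 10⁻⁵ × 18.7 × (4560)² = 1.118 × 10⁻⁵ × 18.7 × 20,793,600 ≈ 4,347.2 × g
Target RCF = 4,347.2 + 4,510 = 8,857.2 × g
N² = 8,857.2 / (20.9066 × 10⁻⁵) = 42,365,569
N ≈ √42,365,569 ≈ 6,508.9

6500 RPM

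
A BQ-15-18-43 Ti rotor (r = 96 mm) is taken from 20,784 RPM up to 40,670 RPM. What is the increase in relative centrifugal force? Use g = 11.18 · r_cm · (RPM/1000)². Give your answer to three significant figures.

r = 96 mm = 9.6 cm
RCF₁ = 11.18 × 9.6 × (20.784)² = 11.18 × 9.6 × 431.974656 ≈ 46,363 × g
RCF₂ = 11.18 × 9.6 × (40.67)² = 11.18 × 9.6 × 1,654.0489 ≈ 177,525.8 × g
Increase = 177,525.8 − 46,363 = 131,162.8

131000 x g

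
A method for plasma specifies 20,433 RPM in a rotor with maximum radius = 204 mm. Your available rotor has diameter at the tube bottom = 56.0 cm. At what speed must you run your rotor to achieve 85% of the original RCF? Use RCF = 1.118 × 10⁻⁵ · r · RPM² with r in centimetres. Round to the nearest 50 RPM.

≈ 16100 RPM

Original rotor: r = 204 mm = 20.4 cm
RCF_original = 1.118 × 10⁻⁵ × 20.4 × (20433)² = 1.118 × 10⁻⁵ × 20.4 × 417,507,489 ≈ 95,221.8 × g
Target RCF = 0.85 × 95,221.8 ≈ 80,938.5 × g
Your rotor: r = 56.0 / 2 = 28 cm
80,938.5 = 1.118 × 10⁻⁵ × 28 × N²
N² = 80,938.5 / (31.304 × 10⁻⁵) = 258,556,415
N ≈ √258,556,415 ≈ 16,079.7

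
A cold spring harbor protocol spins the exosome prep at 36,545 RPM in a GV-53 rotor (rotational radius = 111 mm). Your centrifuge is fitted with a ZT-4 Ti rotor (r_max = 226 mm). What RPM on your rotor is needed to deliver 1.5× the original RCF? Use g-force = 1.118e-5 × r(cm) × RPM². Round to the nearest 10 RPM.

31370 RPM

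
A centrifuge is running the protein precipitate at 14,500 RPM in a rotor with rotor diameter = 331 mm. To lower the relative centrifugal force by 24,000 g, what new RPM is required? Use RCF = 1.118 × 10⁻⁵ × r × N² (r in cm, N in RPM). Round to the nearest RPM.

r = 331 mm / 2 = 165.5 mm = 16.55 cm
Current RCF = 1.118 × 10⁻⁵ × 16.55 × (14500)² = 1.118 × 10⁻⁵ × 16.55 × 210,250,000 ≈ 38,902.3 × g
Target RCF = 38,902.3 − 24,000 = 14,902.3 × g
N² = 14,902.3 / (18.5029 × 10⁻⁵) = 80,540,348
N ≈ √80,540,348 ≈ 8,974.4

8974 RPM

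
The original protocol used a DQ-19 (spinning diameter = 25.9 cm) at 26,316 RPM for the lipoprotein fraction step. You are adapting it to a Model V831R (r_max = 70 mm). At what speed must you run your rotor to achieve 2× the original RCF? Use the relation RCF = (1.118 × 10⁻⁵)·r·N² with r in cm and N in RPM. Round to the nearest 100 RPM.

Original rotor: r = 25.9 / 2 = 12.95 cm
RCF = 1.118 × 10⁻⁵ × r × N²
RCF_original = 1.118 × 10⁻⁵ × 12.95 × (26316)² = 1.118 × 10⁻⁵ × 12.95 × 692,531,856 ≈ 100,265.5 × g
Target RCF = 2 × 100,265.5 ≈ 200,531 × g
Your rotor: r = 70 mm = 7.0 cm
200,531 = 1.118 × 10⁻⁵ × 7 × N²
N² = 200,531 / (7.826 × 10⁻⁵) = 2,562,369,026
N ≈ √2,562,369,026 ≈ 50,619.8

50600 RPM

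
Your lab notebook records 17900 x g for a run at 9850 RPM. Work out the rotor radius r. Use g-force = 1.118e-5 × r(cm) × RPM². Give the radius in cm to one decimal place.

≈ 16.5 cm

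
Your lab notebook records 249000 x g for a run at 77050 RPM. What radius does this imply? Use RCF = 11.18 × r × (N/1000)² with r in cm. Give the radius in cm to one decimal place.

RCF = 11.18 × r × (N/1000)²
249000 = 11.18 × r × (77.05)²
r = 249000 / (11.18 × 5936.7025) = 249000 / 66372.33 ≈ 3.752 cm

≈ 3.8 cm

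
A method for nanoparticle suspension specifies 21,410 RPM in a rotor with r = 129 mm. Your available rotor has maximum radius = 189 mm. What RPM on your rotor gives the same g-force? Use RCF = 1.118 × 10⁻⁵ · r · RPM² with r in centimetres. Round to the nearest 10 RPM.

17690 RPM

Original rotor: r = 129 mm = 12.9 cm
RCF_original = 1.118 × 10⁻⁵ × 12.9 × (21410)² = 1.118 × 10⁻⁵ × 12.9 × 458,388,100 ≈ 66,109.6 × g
Your rotor: r = 189 mm = 18.9 cm
66,109.6 = 1.118 × 10⁻⁵ × 18.9 × N²
N² = 66,109.6 / (21.1302 × 10⁻⁵) = 312,867,838
N ≈ √312,867,838 ≈ 17,688.1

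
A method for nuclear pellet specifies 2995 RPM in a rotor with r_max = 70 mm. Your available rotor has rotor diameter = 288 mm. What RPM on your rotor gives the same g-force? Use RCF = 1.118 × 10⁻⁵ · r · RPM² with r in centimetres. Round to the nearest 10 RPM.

Original rotor: r = 70 mm = 7.0 cm
RCF_original = 1.118 × 10⁻⁵ × 7 × (2995)² = 1.118 × 10⁻⁵ × 7 × 8,970,025 ≈ 702 × g
Your rotor: r = 288 mm / 2 = 144 mm = 14.4 cm
702 = 1.118 × 10⁻⁵ × 14.4 × N²
N² = 702 / (16.0992 × 10⁻⁵) = 4,360,465
N ≈ √4,360,465 ≈ 2,088.2

2090 RPM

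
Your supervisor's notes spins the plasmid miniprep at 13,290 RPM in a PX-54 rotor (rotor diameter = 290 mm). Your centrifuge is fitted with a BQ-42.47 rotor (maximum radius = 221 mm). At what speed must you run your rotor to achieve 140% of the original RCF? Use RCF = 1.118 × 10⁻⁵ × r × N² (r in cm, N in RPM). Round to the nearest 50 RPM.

Original rotor: r = 290 mm / 2 = 145 mm = 14.5 cm
RCF_original = 1.118 × 10⁻⁵ × 14.5 × (13290)² = 1.118 × 10⁻⁵ × 14.5 × 176,624,100 ≈ 28,632.5 × g
Target RCF = 1.4 × 28,632.5 ≈ 40,085.5 × g
Your rotor: r = 221 mm = 22.1 cm
40,085.5 = 1.118 × 10⁻⁵ × 22.1 × N²
N² = 40,085.5 / (24.7078 × 10⁻⁵) = 162,238,241
N ≈ √162,238,241 ≈ 12,737.3

12750 RPM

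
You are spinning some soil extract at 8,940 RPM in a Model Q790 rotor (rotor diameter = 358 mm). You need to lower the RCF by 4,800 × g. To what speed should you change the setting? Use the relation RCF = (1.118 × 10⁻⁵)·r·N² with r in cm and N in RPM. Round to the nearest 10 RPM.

7480 RPM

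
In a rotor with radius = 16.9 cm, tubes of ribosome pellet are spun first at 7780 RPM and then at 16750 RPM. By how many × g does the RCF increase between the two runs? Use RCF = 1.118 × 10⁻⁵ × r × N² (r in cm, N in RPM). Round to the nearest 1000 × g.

≈ 42000 × g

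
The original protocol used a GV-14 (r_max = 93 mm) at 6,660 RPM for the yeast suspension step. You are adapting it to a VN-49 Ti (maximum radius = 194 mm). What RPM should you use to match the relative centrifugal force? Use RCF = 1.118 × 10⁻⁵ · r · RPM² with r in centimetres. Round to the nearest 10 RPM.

Original rotor: r = 93 mm = 9.3 cm
RCF = 1.118 × 10⁻⁵ × r × N²
RCF_original = 1.118 × 10⁻⁵ × 9.3 × (6660)² = 1.118 × 10⁻⁵ × 9.3 × 44,355,600 ≈ 4,611.8 × g
Your rotor: r = 194 mm = 19.4 cm
4,611.8 = 1.118 × 10⁻⁵ × 19.4 × N²
N² = 4,611.8 / (21.6892 × 10⁻⁵) = 21,263,117
N ≈ √21,263,117 ≈ 4,611.2

≈ 4610 RPM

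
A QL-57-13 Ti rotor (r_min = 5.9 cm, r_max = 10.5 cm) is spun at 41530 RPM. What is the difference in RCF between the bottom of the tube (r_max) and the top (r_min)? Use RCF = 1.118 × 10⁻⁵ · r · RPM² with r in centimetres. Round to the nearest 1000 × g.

89000 x g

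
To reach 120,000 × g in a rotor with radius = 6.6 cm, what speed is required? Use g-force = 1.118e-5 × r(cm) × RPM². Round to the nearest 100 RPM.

120,000 = 1.118 × 10⁻⁵ × 6.6 × N²
N² = 120,000 / (7.3788 × 10⁻⁵) = 1,626,280,696
N ≈ √1,626,280,696 ≈ 40,327.2

≈ 40300 RPM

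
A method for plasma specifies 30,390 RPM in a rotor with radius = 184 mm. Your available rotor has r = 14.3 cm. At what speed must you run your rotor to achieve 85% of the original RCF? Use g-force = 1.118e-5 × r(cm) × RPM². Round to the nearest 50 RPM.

≈ 31800 RPM

Original rotor: r = 184 mm = 18.4 cm
RCF_original = 1.118 × 10⁻⁵ × 18.4 × (30390)² = 1.118 × 10⁻⁵ × 18.4 × 923,552,100 ≈ 189,985.7 × g
Target RCF = 0.85 × 189,985.7 ≈ 161,487.8 × g
161,487.8 = 1.118 × 10⁻⁵ × 14.3 × N²
N² = 161,487.8 / (15.9874 × 10⁻⁵) = 1,010,094,199
N ≈ √1,010,094,199 ≈ 31,782.0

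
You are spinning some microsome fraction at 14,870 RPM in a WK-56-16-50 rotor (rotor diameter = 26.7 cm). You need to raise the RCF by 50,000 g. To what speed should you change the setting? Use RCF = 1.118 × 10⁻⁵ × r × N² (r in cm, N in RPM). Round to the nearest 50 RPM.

N₂ ≈ 23600 RPM

r = 26.7 / 2 = 13.35 cm
Current RCF = 1.118 × 10⁻⁵ × 13.35 × (14870)² = 1.118 × 10⁻⁵ × 13.35 × 221,116,900 ≈ 33,002.4 × g
Target RCF = 33,002.4 + 50,000 = 83,002.4 × g
N² = 83,002.4 / (14.9253 × 10⁻⁵) = 556,118,805
N ≈ √556,118,805 ≈ 23,582.2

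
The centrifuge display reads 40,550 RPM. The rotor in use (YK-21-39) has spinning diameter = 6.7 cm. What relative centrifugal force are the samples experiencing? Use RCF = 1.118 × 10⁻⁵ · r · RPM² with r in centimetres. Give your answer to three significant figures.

≈ 61600 ×g

r = 6.7 / 2 = 3.35 cm
RCF = 1.118 × 10⁻⁵ × r × N²
RCF = 1.118 × 10⁻⁵ × 3.35 × (40550)² = 1.118 × 10⁻⁵ × 3.35 × 1,644,302,500 ≈ 61,584.1 × g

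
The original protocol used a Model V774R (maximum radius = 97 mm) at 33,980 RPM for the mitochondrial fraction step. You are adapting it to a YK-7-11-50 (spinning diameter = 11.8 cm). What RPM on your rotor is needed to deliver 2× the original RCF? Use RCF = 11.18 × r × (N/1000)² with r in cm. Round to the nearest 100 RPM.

Original rotor: r = 97 mm = 9.7 cm
RCF = 11.18 × r × (N/1000)²
RCF_original = 11.18 × 9.7 × (33.98)² = 11.18 × 9.7 × 1,154.6404 ≈ 125,216.1 × g
Target RCF = 2 × 125,216.1 ≈ 250,432.2 × g
Your rotor: r = 11.8 / 2 = 5.9 cm
250,432.2 = 11.18 × 5.9 × (N/1000)²
(N/1000)² = 250,432.2 / 65.962 = 3796.613
N = 1000 × √3796.613 ≈ 61,616.7

≈ 61600 RPM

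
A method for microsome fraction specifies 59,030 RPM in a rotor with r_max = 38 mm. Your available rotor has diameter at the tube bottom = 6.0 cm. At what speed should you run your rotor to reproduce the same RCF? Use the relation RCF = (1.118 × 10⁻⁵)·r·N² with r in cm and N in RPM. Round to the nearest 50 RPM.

Original rotor: r = 38 mm = 3.8 cm
RCF = 1.118 × 10⁻⁵ × r × N²
RCF_original = 1.118 × 10⁻⁵ × 3.8 × (59030)² = 1.118 × 10⁻⁵ × 3.8 × 3,484,540,900 ≈ 148,037.2 × g
Your rotor: r = 6.0 / 2 = 3 cm
148,037.2 = 1.118 × 10⁻⁵ × 3 × N²
N² = 148,037.2 / (3.354 × 10⁻⁵) = 4,413,750,745
N ≈ √4,413,750,745 ≈ 66,436.1

66450 RPM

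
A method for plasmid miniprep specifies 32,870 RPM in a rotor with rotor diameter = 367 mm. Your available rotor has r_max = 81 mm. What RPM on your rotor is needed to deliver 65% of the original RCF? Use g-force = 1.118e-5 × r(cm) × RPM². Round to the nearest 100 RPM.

39900 RPM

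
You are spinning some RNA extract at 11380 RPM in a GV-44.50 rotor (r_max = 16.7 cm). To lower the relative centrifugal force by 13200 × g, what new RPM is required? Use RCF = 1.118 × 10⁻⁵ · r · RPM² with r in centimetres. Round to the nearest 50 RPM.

Current RCF = 1.118 × 10⁻⁵ × 16.7 × (11380)² = 1.118 × 10⁻⁵ × 16.7 × 129,504,400 ≈ 24,179.2 × g
Target RCF = 24,179.2 − 13,200 = 10,979.2 × g
N² = 10,979.2 / (18.6706 × 10⁻⁵) = 58,804,752
N ≈ √58,804,752 ≈ 7,668.4

N₂ ≈ 7650 RPM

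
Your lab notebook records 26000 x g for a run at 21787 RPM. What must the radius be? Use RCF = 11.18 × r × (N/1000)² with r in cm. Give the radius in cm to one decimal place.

26000 = 11.18 × r × (21.787)²
r = 26000 / (11.18 × 474.673369) = 26000 / 5306.848 ≈ 4.899 cm

≈ 4.9 cm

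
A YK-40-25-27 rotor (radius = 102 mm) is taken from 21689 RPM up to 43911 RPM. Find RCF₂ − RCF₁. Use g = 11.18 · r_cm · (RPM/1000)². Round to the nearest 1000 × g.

≈ 166000 × g

r = 102 mm = 10.2 cm
RCF₁ = 11.18 × 10.2 × (21.689)² = 11.18 × 10.2 × 470.412721 ≈ 53,644 × g
RCF₂ = 11.18 × 10.2 × (43.911)² = 11.18 × 10.2 × 1,928.175921 ≈ 219,881.5 × g
Increase = 219,881.5 − 53,644 = 166,237.5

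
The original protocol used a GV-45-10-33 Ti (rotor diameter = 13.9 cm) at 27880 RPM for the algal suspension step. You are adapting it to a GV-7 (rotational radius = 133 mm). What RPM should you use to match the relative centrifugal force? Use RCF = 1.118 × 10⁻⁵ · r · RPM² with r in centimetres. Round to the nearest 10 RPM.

≈ 20150 RPM

Original rotor: r = 13.9 / 2 = 6.95 cm
RCF_original = 1.118 × 10⁻⁵ × 6.95 × (27880)² = 1.118 × 10⁻⁵ × 6.95 × 777,294,400 ≈ 60,396.6 × g
Your rotor: r = 133 mm = 13.3 cm
60,396.6 = 1.118 × 10⁻⁵ × 13.3 × N²
N² = 60,396.6 / (14.8694 × 10⁻⁵) = 406,180,478
N ≈ √406,180,478 ≈ 20,153.9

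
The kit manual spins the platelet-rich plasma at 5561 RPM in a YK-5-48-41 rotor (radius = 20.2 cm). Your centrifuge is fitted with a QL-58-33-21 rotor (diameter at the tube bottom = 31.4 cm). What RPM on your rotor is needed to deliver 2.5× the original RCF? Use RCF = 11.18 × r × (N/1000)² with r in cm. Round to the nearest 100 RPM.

10000 RPM

RCF_original = 11.18 × 20.2 × (5.561)² = 11.18 × 20.2 × 30.924721 ≈ 6,983.9 × g
Target RCF = 2.5 × 6,983.9 ≈ 17,459.8 × g
Your rotor: r = 31.4 / 2 = 15.7 cm
17,459.8 = 11.18 × 15.7 × (N/1000)²
(N/1000)² = 17,459.8 / 175.526 = 99.4713
N = 1000 × √99.4713 ≈ 9,973.5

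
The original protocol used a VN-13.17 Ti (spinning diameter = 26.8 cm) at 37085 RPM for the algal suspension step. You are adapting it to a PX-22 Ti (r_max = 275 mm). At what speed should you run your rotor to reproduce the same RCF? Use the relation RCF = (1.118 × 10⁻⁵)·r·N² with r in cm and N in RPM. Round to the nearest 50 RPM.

Original rotor: r = 26.8 / 2 = 13.4 cm
RCF_original = 1.118 × 10⁻⁵ × 13.4 × (37085)² = 1.118 × 10⁻⁵ × 13.4 × 1,375,297,225 ≈ 206,036 × g
Your rotor: r = 275 mm = 27.5 cm
206,036 = 1.118 × 10⁻⁵ × 27.5 × N²
N² = 206,036 / (30.745 × 10⁻⁵) = 670,144,739
N ≈ √670,144,739 ≈ 25,887.2

25900 RPM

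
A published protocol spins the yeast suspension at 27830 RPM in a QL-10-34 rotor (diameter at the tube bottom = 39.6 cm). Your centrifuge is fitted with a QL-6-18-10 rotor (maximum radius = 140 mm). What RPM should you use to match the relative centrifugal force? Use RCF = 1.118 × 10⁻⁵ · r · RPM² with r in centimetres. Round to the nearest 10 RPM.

33100 RPM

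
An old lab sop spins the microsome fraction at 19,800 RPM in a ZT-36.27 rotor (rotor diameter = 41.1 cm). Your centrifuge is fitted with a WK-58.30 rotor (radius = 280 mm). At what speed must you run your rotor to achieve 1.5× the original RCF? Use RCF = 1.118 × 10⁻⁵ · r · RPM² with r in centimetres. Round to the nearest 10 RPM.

20770 RPM

Original rotor: r = 41.1 / 2 = 20.55 cm
RCF = 1.118 × 10⁻⁵ × r × N²
RCF_original = 1.118 × 10⁻⁵ × 20.55 × (19800)² = 1.118 × 10⁻⁵ × 20.55 × 392,040,000 ≈ 90,070.8 × g
Target RCF = 1.5 × 90,070.8 ≈ 135,106.2 × g
Your rotor: r = 280 mm = 28.0 cm
135,106.2 = 1.118 × 10⁻⁵ × 28 × N²
N² = 135,106.2 / (31.304 × 10⁻⁵) = 431,594,045
N ≈ √431,594,045 ≈ 20,774.8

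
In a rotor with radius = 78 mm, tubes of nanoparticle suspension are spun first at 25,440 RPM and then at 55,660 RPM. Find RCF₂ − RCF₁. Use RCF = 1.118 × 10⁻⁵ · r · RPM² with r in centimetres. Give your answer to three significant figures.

214000 × g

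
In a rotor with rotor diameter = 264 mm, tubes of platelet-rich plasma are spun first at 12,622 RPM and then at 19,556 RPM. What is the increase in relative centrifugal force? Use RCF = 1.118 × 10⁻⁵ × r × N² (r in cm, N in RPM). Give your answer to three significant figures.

32900 g

r = 264 mm / 2 = 132 mm = 13.2 cm
RCF₁ = 1.118 × 10⁻⁵ × 13.2 × (12622)² = 1.118 × 10⁻⁵ × 13.2 × 159,314,884 ≈ 23,511.1 × g
RCF₂ = 1.118 × 10⁻⁵ × 13.2 × (19556)² = 1.118 × 10⁻⁵ × 13.2 × 382,437,136 ≈ 56,438.5 × g
Increase = 56,438.5 − 23,511.1 = 32,927.4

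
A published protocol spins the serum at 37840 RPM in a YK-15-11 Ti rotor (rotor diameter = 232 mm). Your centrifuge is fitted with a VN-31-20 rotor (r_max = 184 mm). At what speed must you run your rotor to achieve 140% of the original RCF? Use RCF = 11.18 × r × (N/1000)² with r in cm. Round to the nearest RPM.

35550 RPM

Original rotor: r = 232 mm / 2 = 116 mm = 11.6 cm
RCF = 11.18 × r × (N/1000)²
RCF_original = 11.18 × 11.6 × (37.84)² = 11.18 × 11.6 × 1,431.8656 ≈ 185,695.8 × g
Target RCF = 1.4 × 185,695.8 ≈ 259,974.1 × g
Your rotor: r = 184 mm = 18.4 cm
259,974.1 = 11.18 × 18.4 × (N/1000)²
(N/1000)² = 259,974.1 / 205.712 = 1263.777
N = 1000 × √1263.777 ≈ 35,549.6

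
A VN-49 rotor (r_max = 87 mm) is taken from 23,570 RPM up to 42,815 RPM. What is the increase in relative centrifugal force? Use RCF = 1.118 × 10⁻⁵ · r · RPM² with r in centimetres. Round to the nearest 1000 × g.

≈ 124000 g

r = 87 mm = 8.7 cm
RCF₁ = 1.118 × 10⁻⁵ × 8.7 × (23570)² = 1.118 × 10⁻⁵ × 8.7 × 555,544,900 ≈ 54,035.6 × g
RCF₂ = 1.118 × 10⁻⁵ × 8.7 × (42815)² = 1.118 × 10⁻⁵ × 8.7 × 1,833,124,225 ≈ 178,300.7 × g
Increase = 178,300.7 − 54,035.6 = 124,265.1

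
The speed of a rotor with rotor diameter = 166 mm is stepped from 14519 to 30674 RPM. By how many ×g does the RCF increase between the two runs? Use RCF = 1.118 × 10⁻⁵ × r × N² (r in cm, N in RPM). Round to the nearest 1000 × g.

r = 166 mm / 2 = 83 mm = 8.3 cm
RCF₁ = 1.118 × 10⁻⁵ × 8.3 × (14519)² = 1.118 × 10⁻⁵ × 8.3 × 210,801,361 ≈ 19,561.1 × g
RCF₂ = 1.118 × 10⁻⁵ × 8.3 × (30674)² = 1.118 × 10⁻⁵ × 8.3 × 940,894,276 ≈ 87,309.3 × g
Increase = 87,309.3 − 19,561.1 = 67,748.2

68000 ×g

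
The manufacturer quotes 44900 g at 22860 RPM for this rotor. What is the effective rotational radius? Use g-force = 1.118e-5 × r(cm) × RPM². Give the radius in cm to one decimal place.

44900 = 1.118 × 10⁻⁵ × r × (22860)²
r = 44900 / (1.118 × 10⁻⁵ × 522,579,600) = 44900 / 5842.44 ≈ 7.685 cm

r ≈ 7.7 cm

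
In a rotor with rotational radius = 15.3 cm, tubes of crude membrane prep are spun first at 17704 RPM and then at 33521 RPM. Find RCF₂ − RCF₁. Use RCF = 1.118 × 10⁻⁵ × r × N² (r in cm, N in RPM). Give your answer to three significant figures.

139000 x g

RCF₁ = 1.118 × 10⁻⁵ × 15.3 × (17704)² = 1.118 × 10⁻⁵ × 15.3 × 313,431,616 ≈ 53,613.7 × g
RCF₂ = 1.118 × 10⁻⁵ × 15.3 × (33521)² = 1.118 × 10⁻⁵ × 15.3 × 1,123,657,441 ≈ 192,206.1 × g
Increase = 192,206.1 − 53,613.7 = 138,592.4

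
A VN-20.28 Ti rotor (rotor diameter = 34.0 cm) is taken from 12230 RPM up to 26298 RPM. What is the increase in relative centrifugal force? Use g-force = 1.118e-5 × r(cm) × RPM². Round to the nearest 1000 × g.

r = 34.0 / 2 = 17 cm
RCF₁ = 1.118 × 10⁻⁵ × 17 × (12230)² = 1.118 × 10⁻⁵ × 17 × 149,572,900 ≈ 28,427.8 × g
RCF₂ = 1.118 × 10⁻⁵ × 17 × (26298)² = 1.118 × 10⁻⁵ × 17 × 691,584,804 ≈ 131,442.6 × g
Increase = 131,442.6 − 28,427.8 = 103,014.8

≈ 103000 ×g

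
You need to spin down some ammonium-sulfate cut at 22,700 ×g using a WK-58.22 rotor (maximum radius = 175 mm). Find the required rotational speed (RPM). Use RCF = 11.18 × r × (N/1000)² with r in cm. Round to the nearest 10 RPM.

10770 RPM

r = 175 mm = 17.5 cm
RCF = 11.18 × r × (N/1000)²
22,700 = 11.18 × 17.5 × (N/1000)²
(N/1000)² = 22,700 / 195.65 = 116.0235
N = 1000 × √116.0235 ≈ 10,771.4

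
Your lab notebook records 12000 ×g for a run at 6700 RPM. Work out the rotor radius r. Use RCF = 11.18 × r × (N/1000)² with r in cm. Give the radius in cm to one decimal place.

r ≈ 23.9 cm

RCF = 11.18 × r × (N/1000)²
12000 = 11.18 × r × (6.7)²
r = 12000 / (11.18 × 44.89) = 12000 / 501.8702 ≈ 23.911 cm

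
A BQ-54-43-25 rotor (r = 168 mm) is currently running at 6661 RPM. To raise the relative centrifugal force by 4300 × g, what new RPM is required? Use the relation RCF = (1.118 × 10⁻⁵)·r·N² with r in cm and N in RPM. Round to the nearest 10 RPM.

≈ 8200 RPM

r = 168 mm = 16.8 cm
Current RCF = 1.118 × 10⁻⁵ × 16.8 × (6661)² = 1.118 × 10⁻⁵ × 16.8 × 44,368,921 ≈ 8,333.5 × g
Target RCF = 8,333.5 + 4,300 = 12,633.5 × g
N² = 12,633.5 / (18.7824 × 10⁻⁵) = 67,262,437
N ≈ √67,262,437 ≈ 8,201.4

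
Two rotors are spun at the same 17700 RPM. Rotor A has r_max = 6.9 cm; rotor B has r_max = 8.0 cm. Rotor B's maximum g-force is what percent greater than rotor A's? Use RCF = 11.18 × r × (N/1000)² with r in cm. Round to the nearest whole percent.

16%

At equal RPM, RCF scales linearly with r: ratio = 8.0 / 6.9 = 1.1594.
So rotor B delivers 15.9% more g-force.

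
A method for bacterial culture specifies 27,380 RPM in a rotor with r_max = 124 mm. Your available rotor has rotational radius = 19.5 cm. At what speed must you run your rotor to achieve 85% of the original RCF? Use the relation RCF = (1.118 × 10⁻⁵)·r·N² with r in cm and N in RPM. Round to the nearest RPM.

Original rotor: r = 124 mm = 12.4 cm
RCF_original = 1.118 × 10⁻⁵ × 12.4 × (27380)² = 1.118 × 10⁻⁵ × 12.4 × 749,664,400 ≈ 103,927.5 × g
Target RCF = 0.85 × 103,927.5 ≈ 88,338.4 × g
88,338.4 = 1.118 × 10⁻⁵ × 19.5 × N²
N² = 88,338.4 / (21.801 × 10⁻⁵) = 405,203,431
N ≈ √405,203,431 ≈ 20,129.7

≈ 20130 RPM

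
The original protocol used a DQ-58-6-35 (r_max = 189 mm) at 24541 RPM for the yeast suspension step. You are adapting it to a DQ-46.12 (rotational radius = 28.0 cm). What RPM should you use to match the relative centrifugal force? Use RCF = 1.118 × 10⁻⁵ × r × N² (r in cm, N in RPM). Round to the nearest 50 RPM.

Original rotor: r = 189 mm = 18.9 cm
RCF_original = 1.118 × 10⁻⁵ × 18.9 × (24541)² = 1.118 × 10⁻⁵ × 18.9 × 602,260,681 ≈ 127,258.9 × g
127,258.9 = 1.118 × 10⁻⁵ × 28 × N²
N² = 127,258.9 / (31.304 × 10⁻⁵) = 406,526,003
N ≈ √406,526,003 ≈ 20,162.5

≈ 20150 RPM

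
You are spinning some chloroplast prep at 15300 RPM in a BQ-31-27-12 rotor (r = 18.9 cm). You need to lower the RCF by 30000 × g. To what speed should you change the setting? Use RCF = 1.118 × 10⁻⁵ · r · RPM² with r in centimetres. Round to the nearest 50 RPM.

≈ 9600 RPM

Current RCF = 1.118 × 10⁻⁵ × 18.9 × (15300)² = 1.118 × 10⁻⁵ × 18.9 × 234,090,000 ≈ 49,463.7 × g
Target RCF = 49,463.7 − 30,000 = 19,463.7 × g
N² = 19,463.7 / (21.1302 × 10⁻⁵) = 92,113,184
N ≈ √92,113,184 ≈ 9,597.6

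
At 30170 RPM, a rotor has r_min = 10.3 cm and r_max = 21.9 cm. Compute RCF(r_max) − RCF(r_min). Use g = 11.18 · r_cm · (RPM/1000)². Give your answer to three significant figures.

RCF_max = 11.18 × 21.9 × (30.17)² = 11.18 × 21.9 × 910.2289 ≈ 222,862.3 × g
RCF_min = 11.18 × 10.3 × (30.17)² = 11.18 × 10.3 × 910.2289 ≈ 104,816.5 × g
ΔRCF = 222,862.3 − 104,816.5 = 118,045.8

ΔRCF ≈ 118000 ×g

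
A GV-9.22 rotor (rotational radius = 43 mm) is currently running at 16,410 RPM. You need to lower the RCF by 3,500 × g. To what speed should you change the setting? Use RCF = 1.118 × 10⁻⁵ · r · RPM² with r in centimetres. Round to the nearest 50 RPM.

≈ 14000 RPM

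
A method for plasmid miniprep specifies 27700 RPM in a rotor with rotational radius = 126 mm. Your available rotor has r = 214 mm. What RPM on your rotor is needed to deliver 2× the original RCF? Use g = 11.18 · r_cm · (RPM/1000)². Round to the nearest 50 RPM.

Original rotor: r = 126 mm = 12.6 cm
RCF_original = 11.18 × 12.6 × (27.7)² = 11.18 × 12.6 × 767.29 ≈ 108,086.6 × g
Target RCF = 2 × 108,086.6 ≈ 216,173.2 × g
Your rotor: r = 214 mm = 21.4 cm
216,173.2 = 11.18 × 21.4 × (N/1000)²
(N/1000)² = 216,173.2 / 239.252 = 903.5377
N = 1000 × √903.5377 ≈ 30,058.9

≈ 30050 RPM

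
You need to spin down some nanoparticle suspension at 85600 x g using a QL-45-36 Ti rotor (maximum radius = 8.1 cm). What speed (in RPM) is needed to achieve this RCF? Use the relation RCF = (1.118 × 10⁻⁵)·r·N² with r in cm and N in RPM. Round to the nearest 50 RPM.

30750 RPM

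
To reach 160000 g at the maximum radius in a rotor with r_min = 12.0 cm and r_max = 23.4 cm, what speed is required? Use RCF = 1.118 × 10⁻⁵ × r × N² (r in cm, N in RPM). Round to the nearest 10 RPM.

Use r_max = 23.4 cm.
160,000 = 1.118 × 10⁻⁵ × 23.4 × N²
N² = 160,000 / (26.1612 × 10⁻⁵) = 611,592,740
N ≈ √611,592,740 ≈ 24,730.4

≈ 24730 RPM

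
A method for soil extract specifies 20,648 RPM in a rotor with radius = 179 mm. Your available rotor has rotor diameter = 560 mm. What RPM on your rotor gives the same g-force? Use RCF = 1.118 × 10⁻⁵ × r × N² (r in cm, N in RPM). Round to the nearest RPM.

Original rotor: r = 179 mm = 17.9 cm
RCF = 1.118 × 10⁻⁵ × r × N²
RCF_original = 1.118 × 10⁻⁵ × 17.9 × (20648)² = 1.118 × 10⁻⁵ × 17.9 × 426,339,904 ≈ 85,320 × g
Your rotor: r = 560 mm / 2 = 280 mm = 28 cm
85,320 = 1.118 × 10⁻⁵ × 28 × N²
N² = 85,320 / (31.304 × 10⁻⁵) = 272,553,028
N ≈ √272,553,028 ≈ 16,509.2

≈ 16509 RPM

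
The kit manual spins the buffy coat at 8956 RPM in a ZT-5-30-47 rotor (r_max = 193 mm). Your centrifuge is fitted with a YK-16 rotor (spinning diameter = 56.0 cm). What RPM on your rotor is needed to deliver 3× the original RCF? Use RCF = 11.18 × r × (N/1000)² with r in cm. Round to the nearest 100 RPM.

12900 RPM

Original rotor: r = 193 mm = 19.3 cm
RCF_original = 11.18 × 19.3 × (8.956)² = 11.18 × 19.3 × 80.209936 ≈ 17,307.2 × g
Target RCF = 3 × 17,307.2 ≈ 51,921.6 × g
Your rotor: r = 56.0 / 2 = 28 cm
51,921.6 = 11.18 × 28 × (N/1000)²
(N/1000)² = 51,921.6 / 313.04 = 165.8625
N = 1000 × √165.8625 ≈ 12,878.8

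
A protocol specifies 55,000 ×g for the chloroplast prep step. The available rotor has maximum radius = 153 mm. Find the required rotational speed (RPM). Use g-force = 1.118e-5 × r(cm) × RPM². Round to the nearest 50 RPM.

r = 153 mm = 15.3 cm
RCF = 1.118 × 10⁻⁵ × r × N²
55,000 = 1.118 × 10⁻⁵ × 15.3 × N²
N² = 55,000 / (17.1054 × 10⁻⁵) = 321,535,889
N ≈ √321,535,889 ≈ 17,931.4

≈ 17950 RPM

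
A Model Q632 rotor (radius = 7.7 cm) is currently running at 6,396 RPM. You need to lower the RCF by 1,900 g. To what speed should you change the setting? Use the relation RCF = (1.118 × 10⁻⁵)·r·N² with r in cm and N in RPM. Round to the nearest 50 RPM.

4350 RPM

Current RCF = 1.118 × 10⁻⁵ × 7.7 × (6396)² = 1.118 × 10⁻⁵ × 7.7 × 40,908,816 ≈ 3,521.7 × g
Target RCF = 3,521.7 − 1,900 = 1,621.7 × g
N² = 1,621.7 / (8.6086 × 10⁻⁵) = 18,838,139
N ≈ √18,838,139 ≈ 4,340.3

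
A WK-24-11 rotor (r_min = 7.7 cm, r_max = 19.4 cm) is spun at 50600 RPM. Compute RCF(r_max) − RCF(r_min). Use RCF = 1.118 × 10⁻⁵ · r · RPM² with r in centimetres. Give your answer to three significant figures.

ΔRCF = 1.118 × 10⁻⁵ × (r_max − r_min) × N² = 1.118 × 10⁻⁵ × 11.7 × 2,560,360,000 ≈ 334,910.5

335000 ×g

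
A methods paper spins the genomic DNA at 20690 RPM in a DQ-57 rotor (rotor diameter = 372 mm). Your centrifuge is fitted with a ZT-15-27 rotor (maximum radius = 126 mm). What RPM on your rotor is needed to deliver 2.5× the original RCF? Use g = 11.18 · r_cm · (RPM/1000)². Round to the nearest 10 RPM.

≈ 39750 RPM

Original rotor: r = 372 mm / 2 = 186 mm = 18.6 cm
RCF_original = 11.18 × 18.6 × (20.69)² = 11.18 × 18.6 × 428.0761 ≈ 89,017.6 × g
Target RCF = 2.5 × 89,017.6 ≈ 222,544 × g
Your rotor: r = 126 mm = 12.6 cm
222,544 = 11.18 × 12.6 × (N/1000)²
(N/1000)² = 222,544 / 140.868 = 1579.805
N = 1000 × √1579.805 ≈ 39,746.8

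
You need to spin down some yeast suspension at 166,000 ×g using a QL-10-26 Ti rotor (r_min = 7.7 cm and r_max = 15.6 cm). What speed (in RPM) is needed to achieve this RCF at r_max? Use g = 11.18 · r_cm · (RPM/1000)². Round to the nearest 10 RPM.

Use r_max = 15.6 cm.
166,000 = 11.18 × 15.6 × (N/1000)²
(N/1000)² = 166,000 / 174.408 = 951.7912
N = 1000 × √951.7912 ≈ 30,851.1

N ≈ 30850 RPM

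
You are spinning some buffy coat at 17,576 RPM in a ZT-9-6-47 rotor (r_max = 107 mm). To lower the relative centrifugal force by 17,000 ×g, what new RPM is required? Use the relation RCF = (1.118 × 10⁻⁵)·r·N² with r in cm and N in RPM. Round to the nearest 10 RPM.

12920 RPM

r = 107 mm = 10.7 cm
Current RCF = 1.118 × 10⁻⁵ × 10.7 × (17576)² = 1.118 × 10⁻⁵ × 10.7 × 308,915,776 ≈ 36,954.4 × g
Target RCF = 36,954.4 − 17,000 = 19,954.4 × g
N² = 19,954.4 / (11.9626 × 10⁻⁵) = 166,806,547
N ≈ √166,806,547 ≈ 12,915.4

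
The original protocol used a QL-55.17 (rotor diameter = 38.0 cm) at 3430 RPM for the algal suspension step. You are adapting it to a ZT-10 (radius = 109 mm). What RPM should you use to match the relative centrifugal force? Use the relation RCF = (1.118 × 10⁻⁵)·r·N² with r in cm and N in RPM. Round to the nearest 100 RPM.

4500 RPM

Original rotor: r = 38.0 / 2 = 19 cm
RCF_original = 1.118 × 10⁻⁵ × 19 × (3430)² = 1.118 × 10⁻⁵ × 19 × 11,764,900 ≈ 2,499.1 × g
Your rotor: r = 109 mm = 10.9 cm
2,499.1 = 1.118 × 10⁻⁵ × 10.9 × N²
N² = 2,499.1 / (12.1862 × 10⁻⁵) = 20,507,623
N ≈ √20,507,623 ≈ 4,528.5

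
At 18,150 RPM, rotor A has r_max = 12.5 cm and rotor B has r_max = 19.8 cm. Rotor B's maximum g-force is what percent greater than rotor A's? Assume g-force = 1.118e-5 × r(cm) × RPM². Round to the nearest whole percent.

At equal RPM, RCF scales linearly with r: ratio = 19.8 / 12.5 = 1.5840.
So rotor B delivers 58.4% more g-force.

58%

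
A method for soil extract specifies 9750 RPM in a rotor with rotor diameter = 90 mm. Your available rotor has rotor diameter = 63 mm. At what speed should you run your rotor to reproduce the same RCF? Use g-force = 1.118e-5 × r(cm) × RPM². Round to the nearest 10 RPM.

≈ 11650 RPM

Original rotor: r = 90 mm / 2 = 45 mm = 4.5 cm
RCF_original = 1.118 × 10⁻⁵ × 4.5 × (9750)² = 1.118 × 10⁻⁵ × 4.5 × 95,062,500 ≈ 4,782.6 × g
Your rotor: r = 63 mm / 2 = 31.5 mm = 3.15 cm
4,782.6 = 1.118 × 10⁻⁵ × 3.15 × N²
N² = 4,782.6 / (3.5217 × 10⁻⁵) = 135,803,731
N ≈ √135,803,731 ≈ 11,653.5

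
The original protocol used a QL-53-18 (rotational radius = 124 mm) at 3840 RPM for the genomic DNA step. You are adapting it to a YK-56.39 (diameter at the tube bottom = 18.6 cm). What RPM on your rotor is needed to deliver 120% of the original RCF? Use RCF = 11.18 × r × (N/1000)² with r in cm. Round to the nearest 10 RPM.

4860 RPM

Original rotor: r = 124 mm = 12.4 cm
RCF_original = 11.18 × 12.4 × (3.84)² = 11.18 × 12.4 × 14.7456 ≈ 2,044.2 × g
Target RCF = 1.2 × 2,044.2 ≈ 2,453 × g
Your rotor: r = 18.6 / 2 = 9.3 cm
2,453 = 11.18 × 9.3 × (N/1000)²
(N/1000)² = 2,453 / 103.974 = 23.59244
N = 1000 × √23.59244 ≈ 4,857.2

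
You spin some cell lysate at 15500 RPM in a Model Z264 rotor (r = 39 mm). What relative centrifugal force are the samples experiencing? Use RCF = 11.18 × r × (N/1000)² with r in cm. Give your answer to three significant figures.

r = 39 mm = 3.9 cm
RCF = 11.18 × r × (N/1000)²
RCF = 11.18 × 3.9 × (15.5)² = 11.18 × 3.9 × 240.25 ≈ 10,475.4 × g

RCF ≈ 10500 × g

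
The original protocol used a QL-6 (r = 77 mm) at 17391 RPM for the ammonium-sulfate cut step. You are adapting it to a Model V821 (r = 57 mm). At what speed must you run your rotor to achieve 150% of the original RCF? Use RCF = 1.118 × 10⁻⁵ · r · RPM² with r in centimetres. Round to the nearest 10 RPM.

≈ 24760 RPM

Original rotor: r = 77 mm = 7.7 cm
RCF_original = 1.118 × 10⁻⁵ × 7.7 × (17391)² = 1.118 × 10⁻⁵ × 7.7 × 302,446,881 ≈ 26,036.4 × g
Target RCF = 1.5 × 26,036.4 ≈ 39,054.6 × g
Your rotor: r = 57 mm = 5.7 cm
39,054.6 = 1.118 × 10⁻⁵ × 5.7 × N²
N² = 39,054.6 / (6.3726 × 10⁻⁵) = 612,851,897
N ≈ √612,851,897 ≈ 24,755.8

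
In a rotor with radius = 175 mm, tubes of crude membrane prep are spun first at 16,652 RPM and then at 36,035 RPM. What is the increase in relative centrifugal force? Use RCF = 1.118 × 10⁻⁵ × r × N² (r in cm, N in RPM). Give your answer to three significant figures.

≈ 200000 g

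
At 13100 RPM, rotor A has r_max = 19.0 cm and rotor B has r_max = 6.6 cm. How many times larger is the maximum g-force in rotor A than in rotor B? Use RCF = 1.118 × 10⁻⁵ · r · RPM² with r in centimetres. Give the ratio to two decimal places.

2.88

At fixed N, RCF ∝ r, so RCF_A/RCF_B = r_A/r_B = 19.0 / 6.6 = 2.8788.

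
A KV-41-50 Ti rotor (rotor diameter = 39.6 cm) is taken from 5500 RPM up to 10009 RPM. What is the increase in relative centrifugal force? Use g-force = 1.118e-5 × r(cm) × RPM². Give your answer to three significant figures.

r = 39.6 / 2 = 19.8 cm
RCF₁ = 1.118 × 10⁻⁵ × 19.8 × (5500)² = 1.118 × 10⁻⁵ × 19.8 × 30,250,000 ≈ 6,696.3 × g
RCF₂ = 1.118 × 10⁻⁵ × 19.8 × (10009)² = 1.118 × 10⁻⁵ × 19.8 × 100,180,081 ≈ 22,176.3 × g
Increase = 22,176.3 − 6,696.3 = 15,480

15500 × g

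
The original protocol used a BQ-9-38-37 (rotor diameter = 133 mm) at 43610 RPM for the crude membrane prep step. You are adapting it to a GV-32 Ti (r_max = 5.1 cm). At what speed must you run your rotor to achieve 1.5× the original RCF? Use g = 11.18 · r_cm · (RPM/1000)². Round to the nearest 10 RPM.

60990 RPM

Original rotor: r = 133 mm / 2 = 66.5 mm = 6.65 cm
RCF_original = 11.18 × 6.65 × (43.61)² = 11.18 × 6.65 × 1,901.8321 ≈ 141,395.5 × g
Target RCF = 1.5 × 141,395.5 ≈ 212,093.2 × g
212,093.2 = 11.18 × 5.1 × (N/1000)²
(N/1000)² = 212,093.2 / 57.018 = 3719.759
N = 1000 × √3719.759 ≈ 60,989.8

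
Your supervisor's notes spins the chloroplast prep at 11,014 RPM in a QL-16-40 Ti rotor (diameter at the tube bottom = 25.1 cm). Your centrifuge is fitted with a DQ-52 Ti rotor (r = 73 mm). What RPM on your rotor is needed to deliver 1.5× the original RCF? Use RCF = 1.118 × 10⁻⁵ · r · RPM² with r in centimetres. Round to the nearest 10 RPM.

≈ 17690 RPM

Original rotor: r = 25.1 / 2 = 12.55 cm
RCF_original = 1.118 × 10⁻⁵ × 12.55 × (11014)² = 1.118 × 10⁻⁵ × 12.55 × 121,308,196 ≈ 17,020.6 × g
Target RCF = 1.5 × 17,020.6 ≈ 25,530.9 × g
Your rotor: r = 73 mm = 7.3 cm
25,530.9 = 1.118 × 10⁻⁵ × 7.3 × N²
N² = 25,530.9 / (8.1614 × 10⁻⁵) = 312,825,006
N ≈ √312,825,006 ≈ 17,686.9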